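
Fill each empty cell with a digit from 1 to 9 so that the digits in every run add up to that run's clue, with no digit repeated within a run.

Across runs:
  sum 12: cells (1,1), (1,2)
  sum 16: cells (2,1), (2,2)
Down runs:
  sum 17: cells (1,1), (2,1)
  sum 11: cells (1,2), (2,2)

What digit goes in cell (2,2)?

16 in 2 cells must be {7,9}; 17 in 2 cells must be {8,9}.
The 16 across and the 17 down share only 9, so (2,1) = 9.
(2,2) = 16 − 9 = 7 completes the 16 across.
(1,1) = 17 − 9 = 8 completes the 17 down.
(1,2) = 12 − 8 = 4 completes the 12 across.

7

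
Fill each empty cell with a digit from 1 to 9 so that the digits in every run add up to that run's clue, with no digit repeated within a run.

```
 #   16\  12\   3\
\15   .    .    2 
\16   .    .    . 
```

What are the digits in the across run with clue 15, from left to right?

9 4 2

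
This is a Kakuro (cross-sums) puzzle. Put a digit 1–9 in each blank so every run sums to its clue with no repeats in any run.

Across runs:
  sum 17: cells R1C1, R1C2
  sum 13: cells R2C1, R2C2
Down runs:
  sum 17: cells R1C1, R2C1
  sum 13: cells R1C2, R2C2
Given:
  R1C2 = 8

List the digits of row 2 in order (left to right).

8 5

17 in 2 cells must be {8,9}.
R1C1 = 17 − 8 = 9 completes the 17 across.
R2C1 = 17 − 9 = 8 completes the 17 down.
R2C2 = 13 − 8 = 5 completes the 13 across.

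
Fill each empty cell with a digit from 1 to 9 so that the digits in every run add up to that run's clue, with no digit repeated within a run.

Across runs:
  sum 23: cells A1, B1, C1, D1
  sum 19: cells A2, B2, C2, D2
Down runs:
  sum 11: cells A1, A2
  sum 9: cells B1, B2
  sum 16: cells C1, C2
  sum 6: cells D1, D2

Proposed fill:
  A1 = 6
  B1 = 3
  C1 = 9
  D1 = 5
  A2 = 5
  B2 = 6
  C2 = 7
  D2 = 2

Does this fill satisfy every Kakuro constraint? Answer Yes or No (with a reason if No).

No — the down run D1–D2 sums to 7, not 6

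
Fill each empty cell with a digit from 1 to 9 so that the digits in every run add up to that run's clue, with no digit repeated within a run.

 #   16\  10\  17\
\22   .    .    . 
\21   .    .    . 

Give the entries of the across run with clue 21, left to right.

16 in 2 cells must be {7,9}; 17 in 2 cells must be {8,9}.
Nothing is forced directly, so branch on R1C3, whose candidates are 8 or 9. If R1C3 = 8: that forces R1C1 = 9, after which R1C2 would have to be in {5} for the 22 across but in {1,2,3,4,6,7,8,9} for the 10 down — contradiction. So R1C3 = 9.
Given what's placed, R1C1 must be 7 to fit the 22 across and 16 down.
R1C2 = 22 − 16 = 6 completes the 22 across.
R2C1 = 16 − 7 = 9 completes the 16 down.
R2C2 = 10 − 6 = 4 completes the 10 down.
R2C3 = 21 − 13 = 8 completes the 21 across.

9 4 8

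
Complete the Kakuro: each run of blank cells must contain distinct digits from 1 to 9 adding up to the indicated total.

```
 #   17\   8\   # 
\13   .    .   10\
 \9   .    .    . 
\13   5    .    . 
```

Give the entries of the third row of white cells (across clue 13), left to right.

5 1 7

Nothing is forced directly, so branch on R1C2, whose candidates are 4 or 5. If R1C2 = 4: that forces R1C1 = 9, R2C1 = 3, R2C2 = 1, after which R2C3 would have to be in {5} for the 9 across but in {1,2,3,4,6,7,8,9} for the 10 down — contradiction. So R1C2 = 5.
R1C1 = 13 − 5 = 8 completes the 13 across.
R2C1 = 17 − 13 = 4 completes the 17 down.
Given what's placed, R2C2 must be 2 to fit the 9 across and 8 down.
R2C3 = 9 − 6 = 3 completes the 9 across.
R3C2 = 8 − 7 = 1 completes the 8 down.
R3C3 = 13 − 6 = 7 completes the 13 across.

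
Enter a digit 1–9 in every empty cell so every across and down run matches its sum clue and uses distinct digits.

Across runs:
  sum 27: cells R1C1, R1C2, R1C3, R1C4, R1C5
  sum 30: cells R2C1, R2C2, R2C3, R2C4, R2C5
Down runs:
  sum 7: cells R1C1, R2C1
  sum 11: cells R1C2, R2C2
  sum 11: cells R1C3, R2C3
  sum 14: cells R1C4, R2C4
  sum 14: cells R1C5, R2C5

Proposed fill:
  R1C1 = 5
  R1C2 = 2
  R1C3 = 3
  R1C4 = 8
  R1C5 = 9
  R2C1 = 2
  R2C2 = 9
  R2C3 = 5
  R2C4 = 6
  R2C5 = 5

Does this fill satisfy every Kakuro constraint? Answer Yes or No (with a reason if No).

No — the across run R2C1–R2C5 sums to 27, not 30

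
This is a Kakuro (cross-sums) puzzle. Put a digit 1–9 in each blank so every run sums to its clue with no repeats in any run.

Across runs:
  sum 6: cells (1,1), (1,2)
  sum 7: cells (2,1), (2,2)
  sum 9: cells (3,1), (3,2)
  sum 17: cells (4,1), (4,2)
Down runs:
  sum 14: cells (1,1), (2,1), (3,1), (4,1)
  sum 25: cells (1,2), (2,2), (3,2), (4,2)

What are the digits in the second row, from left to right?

17 in 2 cells must be {8,9}.
Only 8 fits (4,1) under both its across sum 17 and down sum 14.
(4,2) = 17 − 8 = 9 completes the 17 across.
Nothing is forced directly, so branch on (1,1), whose candidates are 1 or 2. If (1,1) = 2: that forces (1,2) = 4, (2,2) = 5, (3,2) = 7, after which (2,1) would have to be in {2} for the 7 across but in {1,3} for the 14 down — contradiction. So (1,1) = 1.
(1,2) = 6 − 1 = 5 completes the 6 across.
No cell is forced outright now. (2,1) can only be 2 or 3 (the digits allowed by both its 7 across and its 14 down). If (2,1) = 2: then (2,2) would have to be in {5} for the 7 across but in {3,4,7,8} for the 25 down — contradiction. So (2,1) = 3.
(2,2) = 7 − 3 = 4 completes the 7 across.

3 4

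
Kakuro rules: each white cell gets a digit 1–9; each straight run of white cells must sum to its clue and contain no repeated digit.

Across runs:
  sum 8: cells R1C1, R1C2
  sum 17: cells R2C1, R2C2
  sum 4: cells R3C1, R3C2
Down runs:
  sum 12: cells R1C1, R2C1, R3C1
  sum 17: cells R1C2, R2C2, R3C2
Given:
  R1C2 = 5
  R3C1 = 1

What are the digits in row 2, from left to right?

17 in 2 cells must be {8,9}; 4 in 2 cells must be {1,3}.
R1C1 = 8 − 5 = 3 completes the 8 across.
R2C1 = 12 − 4 = 8 completes the 12 down.
R2C2 = 17 − 8 = 9 completes the 17 across.
R3C2 = 4 − 1 = 3 completes the 4 across.

8 9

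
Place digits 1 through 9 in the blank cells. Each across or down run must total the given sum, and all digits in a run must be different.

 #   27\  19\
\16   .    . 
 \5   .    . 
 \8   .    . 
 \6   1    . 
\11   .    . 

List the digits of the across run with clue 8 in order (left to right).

16 in 2 cells must be {7,9}.
R4C2 = 6 − 1 = 5 completes the 6 across.
Given what's placed, R1C2 must be 7 to fit the 16 across and 19 down.
R1C1 = 16 − 7 = 9 completes the 16 across.
No cell is forced outright now. R5C2 can only be 2 or 4 (the digits allowed by both its 11 across and its 19 down). If R5C2 = 2: that forces R3C2 = 1, after which R5C1 would have to be in {9} for the 11 across but in {2,3,4,5,6,7,8} for the 27 down — contradiction. So R5C2 = 4.
R5C1 = 11 − 4 = 7 completes the 11 across.
No cell is forced outright now. R2C1 can only be 2 or 4 (the digits allowed by both its 5 across and its 27 down). If R2C1 = 2: then R2C2 would have to be in {3} for the 5 across but in {1,2} for the 19 down — contradiction. So R2C1 = 4.
R2C2 = 5 − 4 = 1 completes the 5 across.
R3C1 = 27 − 21 = 6 completes the 27 down.
R3C2 = 8 − 6 = 2 completes the 8 across.

6 2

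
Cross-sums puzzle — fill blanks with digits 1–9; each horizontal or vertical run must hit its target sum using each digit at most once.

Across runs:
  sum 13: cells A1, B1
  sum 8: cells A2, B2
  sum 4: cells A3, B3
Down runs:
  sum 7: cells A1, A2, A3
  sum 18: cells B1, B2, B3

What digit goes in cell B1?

4 in 2 cells must be {1,3}; 7 in 3 cells must be {1,2,4}.
The 13 across and the 7 down share only 4, so A1 = 4.
B1 = 13 − 4 = 9 completes the 13 across.
Given what's placed, A3 must be 1 to fit the 4 across and 7 down.
B3 = 4 − 1 = 3 completes the 4 across.
A2 = 7 − 5 = 2 completes the 7 down.
B2 = 8 − 2 = 6 completes the 8 across.

9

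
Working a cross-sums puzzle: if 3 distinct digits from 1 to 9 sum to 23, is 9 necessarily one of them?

The only way to make 23 from 3 distinct digits is {6,8,9}, which contains 9.

Yes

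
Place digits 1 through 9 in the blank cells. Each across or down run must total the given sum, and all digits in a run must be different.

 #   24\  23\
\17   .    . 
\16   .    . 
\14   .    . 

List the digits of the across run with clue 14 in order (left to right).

17 in 2 cells must be {8,9}; 16 in 2 cells must be {7,9}; 24 in 3 cells must be {7,8,9}.
The 16 across and the 23 down share only 9, so R2C2 = 9.
Given what's placed, R1C2 must be 8 to fit the 17 across and 23 down.
R2C1 = 16 − 9 = 7 completes the 16 across.
R3C2 = 23 − 17 = 6 completes the 23 down.
R1C1 = 17 − 8 = 9 completes the 17 across.
R3C1 = 14 − 6 = 8 completes the 14 across.

8 6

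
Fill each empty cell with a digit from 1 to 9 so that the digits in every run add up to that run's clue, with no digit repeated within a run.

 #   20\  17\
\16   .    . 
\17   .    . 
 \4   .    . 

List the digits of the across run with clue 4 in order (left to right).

3 1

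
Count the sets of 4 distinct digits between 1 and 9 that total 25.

6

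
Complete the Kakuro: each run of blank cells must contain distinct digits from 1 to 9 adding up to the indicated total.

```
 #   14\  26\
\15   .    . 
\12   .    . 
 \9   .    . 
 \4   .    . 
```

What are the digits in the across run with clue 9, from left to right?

3 6

4 in 2 cells must be {1,3}.
Only 3 fits R4C2 under both its across sum 4 and down sum 26.
R4C1 = 4 − 3 = 1 completes the 4 across.
Nothing is forced directly, so branch on R3C2, whose candidates are 6 or 8. If R3C2 = 8: that forces R2C2 = 9, after which R3C1 would have to be in {1} for the 9 across but in {2,3,4,5,6,7,8} for the 14 down — contradiction. So R3C2 = 6.
R3C1 = 9 − 6 = 3 completes the 9 across.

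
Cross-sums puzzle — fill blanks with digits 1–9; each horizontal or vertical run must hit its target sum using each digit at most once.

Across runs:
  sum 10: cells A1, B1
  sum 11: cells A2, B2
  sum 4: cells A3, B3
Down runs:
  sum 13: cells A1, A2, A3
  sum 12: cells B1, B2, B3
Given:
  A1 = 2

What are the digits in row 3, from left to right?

4 in 2 cells must be {1,3}.
B1 = 10 − 2 = 8 completes the 10 across.
Given what's placed, B2 must be 3 to fit the 11 across and 12 down.
A3 = 3: the only remaining digit allowed by both the 4 across and the 13 down.
B3 = 4 − 3 = 1 completes the 4 across.
A2 = 11 − 3 = 8 completes the 11 across.

3, 1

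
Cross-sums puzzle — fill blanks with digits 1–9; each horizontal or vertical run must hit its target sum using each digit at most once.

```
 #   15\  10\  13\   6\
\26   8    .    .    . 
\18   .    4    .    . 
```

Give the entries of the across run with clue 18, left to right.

7 4 6 1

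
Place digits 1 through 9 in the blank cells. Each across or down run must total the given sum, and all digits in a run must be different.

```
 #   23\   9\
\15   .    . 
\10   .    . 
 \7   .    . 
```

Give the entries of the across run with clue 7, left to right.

6 1

23 in 3 cells must be {6,8,9}.
The 15 across and the 9 down share only 6, so R1C2 = 6.
The 7 across and the 23 down share only 6, so R3C1 = 6.
R3C2 = 7 − 6 = 1 completes the 7 across.
R1C1 = 15 − 6 = 9 completes the 15 across.
R2C1 = 23 − 15 = 8 completes the 23 down.
R2C2 = 10 − 8 = 2 completes the 10 across.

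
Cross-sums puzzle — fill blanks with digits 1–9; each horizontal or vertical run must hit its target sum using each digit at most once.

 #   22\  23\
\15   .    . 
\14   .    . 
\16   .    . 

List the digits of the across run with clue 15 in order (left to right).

9 6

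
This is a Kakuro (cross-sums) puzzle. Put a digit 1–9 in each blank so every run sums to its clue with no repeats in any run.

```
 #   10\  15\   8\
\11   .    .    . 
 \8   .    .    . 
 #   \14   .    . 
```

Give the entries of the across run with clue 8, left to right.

2 5 1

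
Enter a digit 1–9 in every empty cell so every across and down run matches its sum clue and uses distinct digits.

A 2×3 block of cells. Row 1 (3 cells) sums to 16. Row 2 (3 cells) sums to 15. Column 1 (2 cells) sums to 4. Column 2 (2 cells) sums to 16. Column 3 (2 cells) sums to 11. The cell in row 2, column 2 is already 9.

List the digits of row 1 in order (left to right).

4 in 2 cells must be {1,3}; 16 in 2 cells must be {7,9}.
(1,2) = 16 − 9 = 7 completes the 16 down.
(2,1) = 1: the only remaining digit allowed by both the 15 across and the 4 down.
(2,3) = 15 − 10 = 5 completes the 15 across.
(1,1) = 4 − 1 = 3 completes the 4 down.
(1,3) = 16 − 10 = 6 completes the 16 across.

3, 7, 6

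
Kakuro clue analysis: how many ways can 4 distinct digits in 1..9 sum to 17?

9

4 distinct digits from 1–9 sum between 10 and 30.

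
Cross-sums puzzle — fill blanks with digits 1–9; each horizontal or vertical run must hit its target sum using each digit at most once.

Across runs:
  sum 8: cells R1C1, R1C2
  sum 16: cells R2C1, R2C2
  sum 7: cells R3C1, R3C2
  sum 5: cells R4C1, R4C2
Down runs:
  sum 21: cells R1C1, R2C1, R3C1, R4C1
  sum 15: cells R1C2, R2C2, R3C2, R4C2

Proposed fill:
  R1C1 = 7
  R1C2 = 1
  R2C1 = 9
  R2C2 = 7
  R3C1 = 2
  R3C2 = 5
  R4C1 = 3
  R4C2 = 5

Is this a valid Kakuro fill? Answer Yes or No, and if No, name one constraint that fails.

No — the across run R4C1–R4C2 sums to 8, not 5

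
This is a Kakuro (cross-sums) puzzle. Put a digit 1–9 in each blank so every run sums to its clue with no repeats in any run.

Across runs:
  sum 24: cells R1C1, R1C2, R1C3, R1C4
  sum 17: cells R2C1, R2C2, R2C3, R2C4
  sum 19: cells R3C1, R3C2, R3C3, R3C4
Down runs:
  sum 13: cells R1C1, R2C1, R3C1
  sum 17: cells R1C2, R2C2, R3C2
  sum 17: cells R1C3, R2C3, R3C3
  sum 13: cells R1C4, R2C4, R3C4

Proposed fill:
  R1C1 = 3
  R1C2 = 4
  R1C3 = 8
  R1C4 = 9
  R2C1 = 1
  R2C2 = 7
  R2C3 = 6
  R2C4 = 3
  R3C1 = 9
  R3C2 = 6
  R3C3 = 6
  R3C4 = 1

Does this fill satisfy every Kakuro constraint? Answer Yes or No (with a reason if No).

No — the across run R3C1–R3C4 sums to 22, not 19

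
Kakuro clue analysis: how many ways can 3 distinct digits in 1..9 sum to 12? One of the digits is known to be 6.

3 distinct digits from 1–9 sum between 6 and 24.
Keeping only sets containing 6.
Enumerating: {1,5,6}, {2,4,6}.

2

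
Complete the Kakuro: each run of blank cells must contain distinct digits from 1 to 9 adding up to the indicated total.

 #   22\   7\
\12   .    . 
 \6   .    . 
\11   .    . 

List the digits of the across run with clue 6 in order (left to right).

5 1

7 in 3 cells must be {1,2,4}.
The 12 across and the 7 down share only 4, so R1C2 = 4.
The 6 across and the 22 down share only 5, so R2C1 = 5.
R2C2 = 6 − 5 = 1 completes the 6 across.
R3C2 = 7 − 5 = 2 completes the 7 down.
R1C1 = 12 − 4 = 8 completes the 12 across.
R3C1 = 11 − 2 = 9 completes the 11 across.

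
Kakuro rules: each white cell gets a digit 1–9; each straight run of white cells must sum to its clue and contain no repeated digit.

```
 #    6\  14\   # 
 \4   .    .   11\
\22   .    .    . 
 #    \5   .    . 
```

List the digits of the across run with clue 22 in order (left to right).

5 9 8

4 in 2 cells must be {1,3}.
The 4 across and the 6 down share only 1, so R1C1 = 1.
R1C2 = 4 − 1 = 3 completes the 4 across.
R2C1 = 6 − 1 = 5 completes the 6 down.
R2C2 = 9: the only remaining digit allowed by both the 22 across and the 14 down.
R2C3 = 22 − 14 = 8 completes the 22 across.
R3C2 = 14 − 12 = 2 completes the 14 down.
R3C3 = 5 − 2 = 3 completes the 5 across.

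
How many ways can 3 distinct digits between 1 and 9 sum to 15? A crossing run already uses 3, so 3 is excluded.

3 distinct digits from 1–9 sum between 6 and 24.
Dropping sets that contain 3.
Enumerating: {1,5,9}, {1,6,8}, {2,4,9}, {2,5,8}, {2,6,7}, {4,5,6}.

6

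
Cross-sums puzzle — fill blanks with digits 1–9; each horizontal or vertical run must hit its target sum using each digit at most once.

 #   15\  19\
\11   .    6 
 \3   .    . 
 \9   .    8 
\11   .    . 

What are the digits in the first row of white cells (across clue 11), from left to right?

5 6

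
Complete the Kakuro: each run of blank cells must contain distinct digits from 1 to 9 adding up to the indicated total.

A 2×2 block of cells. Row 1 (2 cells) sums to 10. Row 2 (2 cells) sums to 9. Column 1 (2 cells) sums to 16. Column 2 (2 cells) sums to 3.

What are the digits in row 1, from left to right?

9, 1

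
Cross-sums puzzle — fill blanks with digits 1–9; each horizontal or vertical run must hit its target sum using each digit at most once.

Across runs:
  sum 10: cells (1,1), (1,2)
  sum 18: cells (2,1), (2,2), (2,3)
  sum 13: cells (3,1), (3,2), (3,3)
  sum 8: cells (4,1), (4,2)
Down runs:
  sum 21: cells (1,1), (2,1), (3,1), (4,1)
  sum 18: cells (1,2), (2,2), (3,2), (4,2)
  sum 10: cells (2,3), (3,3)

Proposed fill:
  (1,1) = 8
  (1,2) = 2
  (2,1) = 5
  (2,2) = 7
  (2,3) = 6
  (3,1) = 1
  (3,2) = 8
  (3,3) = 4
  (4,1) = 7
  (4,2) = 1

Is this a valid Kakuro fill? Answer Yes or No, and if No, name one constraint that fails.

Across: 8+2=10; 5+7+6=18; 1+8+4=13; 7+1=8. Down: 8+5+1+7=21; 2+7+8+1=18; 6+4=10. No digit repeats within any run.

Yes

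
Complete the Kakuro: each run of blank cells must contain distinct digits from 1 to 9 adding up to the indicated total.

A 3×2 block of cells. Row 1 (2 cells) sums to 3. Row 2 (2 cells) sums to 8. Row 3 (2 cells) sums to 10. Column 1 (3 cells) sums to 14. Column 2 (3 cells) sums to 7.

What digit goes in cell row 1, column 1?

1

3 in 2 cells must be {1,2}; 7 in 3 cells must be {1,2,4}.
Nothing is forced directly, so branch on (1,1), whose candidates are 1 or 2. If (1,1) = 2: that forces (1,2) = 1, (2,2) = 2, (3,2) = 4, after which (2,1) would have to be in {6} for the 8 across but in {3,4,5,7,8,9} for the 14 down — contradiction. So (1,1) = 1.
(1,2) = 3 − 1 = 2 completes the 3 across.
Given what's placed, (2,2) must be 1 to fit the 8 across and 7 down.
(3,2) = 7 − 3 = 4 completes the 7 down.
(2,1) = 8 − 1 = 7 completes the 8 across.
(3,1) = 10 − 4 = 6 completes the 10 across.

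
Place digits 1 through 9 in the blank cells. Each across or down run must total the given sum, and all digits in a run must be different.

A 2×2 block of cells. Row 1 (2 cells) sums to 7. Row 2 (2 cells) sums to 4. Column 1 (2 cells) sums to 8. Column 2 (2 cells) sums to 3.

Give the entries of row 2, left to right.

3 1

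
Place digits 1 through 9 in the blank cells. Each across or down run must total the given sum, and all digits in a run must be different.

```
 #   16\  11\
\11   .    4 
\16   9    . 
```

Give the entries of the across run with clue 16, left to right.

9 7

16 in 2 cells must be {7,9}.
R1C1 = 11 − 4 = 7 completes the 11 across.
R2C2 = 16 − 9 = 7 completes the 16 across.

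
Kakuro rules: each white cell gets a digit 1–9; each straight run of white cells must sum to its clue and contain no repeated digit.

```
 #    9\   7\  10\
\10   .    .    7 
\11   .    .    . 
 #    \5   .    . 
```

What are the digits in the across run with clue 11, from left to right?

7 in 3 cells must be {1,2,4}.
Nothing is forced directly, so branch on R2C3, whose candidates are 1 or 2. If R2C3 = 1: that forces R3C3 = 2, after which R3C2 would have to be in {3} for the 5 across but in {1,2,4} for the 7 down — contradiction. So R2C3 = 2.
R3C3 = 10 − 9 = 1 completes the 10 down.
R3C2 = 5 − 1 = 4 completes the 5 across.
Given what's placed, R2C2 must be 1 to fit the 11 across and 7 down.
R1C2 = 7 − 5 = 2 completes the 7 down.
R2C1 = 11 − 3 = 8 completes the 11 across.
R1C1 = 10 − 9 = 1 completes the 10 across.

8 1 2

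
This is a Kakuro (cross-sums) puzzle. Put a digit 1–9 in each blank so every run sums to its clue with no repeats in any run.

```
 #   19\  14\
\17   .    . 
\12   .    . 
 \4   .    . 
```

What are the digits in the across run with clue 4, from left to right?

3, 1

17 in 2 cells must be {8,9}; 4 in 2 cells must be {1,3}.
The 4 across and the 19 down share only 3, so R3C1 = 3.
R3C2 = 4 − 3 = 1 completes the 4 across.
Given what's placed, R1C1 must be 9 to fit the 17 across and 19 down.
R1C2 = 17 − 9 = 8 completes the 17 across.
R2C1 = 19 − 12 = 7 completes the 19 down.
R2C2 = 12 − 7 = 5 completes the 12 across.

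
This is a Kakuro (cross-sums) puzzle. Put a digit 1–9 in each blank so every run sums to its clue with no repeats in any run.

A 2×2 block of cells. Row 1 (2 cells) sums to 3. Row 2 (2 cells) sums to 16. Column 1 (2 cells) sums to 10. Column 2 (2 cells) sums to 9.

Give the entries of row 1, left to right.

1, 2

3 in 2 cells must be {1,2}; 16 in 2 cells must be {7,9}.
The 16 across and the 9 down share only 7, so (2,2) = 7.
(1,2) = 9 − 7 = 2 completes the 9 down.
(2,1) = 16 − 7 = 9 completes the 16 across.
(1,1) = 3 − 2 = 1 completes the 3 across.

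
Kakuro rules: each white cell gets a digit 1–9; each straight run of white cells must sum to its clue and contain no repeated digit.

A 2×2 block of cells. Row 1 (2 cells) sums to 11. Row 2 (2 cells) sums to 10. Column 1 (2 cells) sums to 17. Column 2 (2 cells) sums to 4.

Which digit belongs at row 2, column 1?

9

17 in 2 cells must be {8,9}; 4 in 2 cells must be {1,3}.
The 11 across and the 4 down share only 3, so (1,2) = 3.
(2,2) = 4 − 3 = 1 completes the 4 down.
(1,1) = 11 − 3 = 8 completes the 11 across.
(2,1) = 10 − 1 = 9 completes the 10 across.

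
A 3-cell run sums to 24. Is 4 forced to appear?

No

The only way to make 24 from 3 distinct digits is {7,8,9}, which does not contain 4.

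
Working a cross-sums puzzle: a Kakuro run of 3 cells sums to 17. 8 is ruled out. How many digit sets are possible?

3 distinct digits from 1–9 sum between 6 and 24.
Dropping sets that contain 8.
Enumerating: {1,7,9}, {2,6,9}, {3,5,9}, {4,6,7}.

4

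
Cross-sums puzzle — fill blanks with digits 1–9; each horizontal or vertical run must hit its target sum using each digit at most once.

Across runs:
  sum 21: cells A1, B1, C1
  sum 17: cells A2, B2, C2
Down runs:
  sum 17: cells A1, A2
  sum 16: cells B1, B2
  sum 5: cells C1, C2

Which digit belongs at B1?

9

17 in 2 cells must be {8,9}; 16 in 2 cells must be {7,9}.
The 21 across and the 5 down share only 4, so C1 = 4.
C2 = 5 − 4 = 1 completes the 5 down.
Given what's placed, B1 must be 9 to fit the 21 across and 16 down.
A2 = 9: the only remaining digit allowed by both the 17 across and the 17 down.
B2 = 17 − 10 = 7 completes the 17 across.
A1 = 21 − 13 = 8 completes the 21 across.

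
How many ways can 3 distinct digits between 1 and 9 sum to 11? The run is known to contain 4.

2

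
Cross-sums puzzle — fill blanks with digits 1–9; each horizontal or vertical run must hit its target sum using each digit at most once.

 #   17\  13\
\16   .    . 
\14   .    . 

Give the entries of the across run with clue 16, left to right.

9 7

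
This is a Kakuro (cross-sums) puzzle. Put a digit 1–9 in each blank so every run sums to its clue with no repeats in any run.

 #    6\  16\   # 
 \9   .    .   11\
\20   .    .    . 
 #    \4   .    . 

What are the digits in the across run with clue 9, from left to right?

4 in 2 cells must be {1,3}.
The 4 across and the 11 down share only 3, so R3C3 = 3.
R2C3 = 11 − 3 = 8 completes the 11 down.
R3C2 = 4 − 3 = 1 completes the 4 across.
R2C1 = 5: the only remaining digit allowed by both the 20 across and the 6 down.
R2C2 = 20 − 13 = 7 completes the 20 across.
R1C1 = 6 − 5 = 1 completes the 6 down.
R1C2 = 9 − 1 = 8 completes the 9 across.

1 8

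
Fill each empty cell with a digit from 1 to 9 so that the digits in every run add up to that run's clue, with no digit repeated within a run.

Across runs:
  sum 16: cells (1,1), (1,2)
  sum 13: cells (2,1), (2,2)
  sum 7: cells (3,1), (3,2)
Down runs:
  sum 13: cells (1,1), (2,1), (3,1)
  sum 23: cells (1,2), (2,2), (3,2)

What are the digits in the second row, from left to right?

16 in 2 cells must be {7,9}; 23 in 3 cells must be {6,8,9}.
The 16 across and the 23 down share only 9, so (1,2) = 9.
Given what's placed, (3,2) must be 6 to fit the 7 across and 23 down.
(1,1) = 16 − 9 = 7 completes the 16 across.
(2,2) = 23 − 15 = 8 completes the 23 down.
(3,1) = 7 − 6 = 1 completes the 7 across.
(2,1) = 13 − 8 = 5 completes the 13 across.

5 8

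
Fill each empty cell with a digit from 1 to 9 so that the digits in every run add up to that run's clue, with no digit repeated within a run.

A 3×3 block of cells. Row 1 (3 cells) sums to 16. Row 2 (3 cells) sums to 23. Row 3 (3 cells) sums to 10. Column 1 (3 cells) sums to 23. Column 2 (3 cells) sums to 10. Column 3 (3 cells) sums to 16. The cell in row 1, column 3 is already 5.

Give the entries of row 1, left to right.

23 in 3 cells must be {6,8,9}.
Only 6 fits (2,2) under both its across sum 23 and down sum 10.
Intersecting the 10 across with the 23 down forces (3,1) = 6.
(3,3) = 3: the only remaining digit allowed by both the 10 across and the 16 down.
Given what's placed, (1,2) must be 3 to fit the 16 across and 10 down.
(2,3) = 16 − 8 = 8 completes the 16 down.
(3,2) = 10 − 9 = 1 completes the 10 across.
(1,1) = 16 − 8 = 8 completes the 16 across.

8, 3, 5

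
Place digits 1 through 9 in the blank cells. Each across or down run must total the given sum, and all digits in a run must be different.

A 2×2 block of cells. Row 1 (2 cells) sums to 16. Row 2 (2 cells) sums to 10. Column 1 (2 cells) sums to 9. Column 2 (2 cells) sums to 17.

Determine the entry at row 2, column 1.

2

16 in 2 cells must be {7,9}; 17 in 2 cells must be {8,9}.
The 16 across and the 9 down share only 7, so (1,1) = 7.
(1,2) = 16 − 7 = 9 completes the 16 across.
(2,1) = 9 − 7 = 2 completes the 9 down.
(2,2) = 10 − 2 = 8 completes the 10 across.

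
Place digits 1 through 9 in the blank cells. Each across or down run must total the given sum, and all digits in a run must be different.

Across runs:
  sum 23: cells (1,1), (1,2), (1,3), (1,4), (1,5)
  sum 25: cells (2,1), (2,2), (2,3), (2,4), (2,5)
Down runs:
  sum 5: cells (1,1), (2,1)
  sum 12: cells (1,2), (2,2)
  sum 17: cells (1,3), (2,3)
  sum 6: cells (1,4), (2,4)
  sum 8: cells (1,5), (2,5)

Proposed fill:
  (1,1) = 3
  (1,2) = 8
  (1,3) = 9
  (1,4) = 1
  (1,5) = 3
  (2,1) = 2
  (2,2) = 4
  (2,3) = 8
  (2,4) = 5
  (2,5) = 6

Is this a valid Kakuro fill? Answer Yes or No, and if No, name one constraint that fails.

No — the down run (1,5)–(2,5) sums to 9, not 8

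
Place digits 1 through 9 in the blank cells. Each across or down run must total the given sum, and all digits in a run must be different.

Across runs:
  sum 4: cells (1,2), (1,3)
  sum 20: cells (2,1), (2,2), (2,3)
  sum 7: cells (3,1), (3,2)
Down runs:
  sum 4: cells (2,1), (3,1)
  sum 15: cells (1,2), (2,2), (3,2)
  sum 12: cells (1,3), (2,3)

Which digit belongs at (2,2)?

4 in 2 cells must be {1,3}.
The 4 across and the 12 down share only 3, so (1,3) = 3.
Intersecting the 20 across with the 4 down forces (2,1) = 3.
(2,3) = 12 − 3 = 9 completes the 12 down.
(3,1) = 4 − 3 = 1 completes the 4 down.
(3,2) = 7 − 1 = 6 completes the 7 across.
(1,2) = 4 − 3 = 1 completes the 4 across.
(2,2) = 20 − 12 = 8 completes the 20 across.

8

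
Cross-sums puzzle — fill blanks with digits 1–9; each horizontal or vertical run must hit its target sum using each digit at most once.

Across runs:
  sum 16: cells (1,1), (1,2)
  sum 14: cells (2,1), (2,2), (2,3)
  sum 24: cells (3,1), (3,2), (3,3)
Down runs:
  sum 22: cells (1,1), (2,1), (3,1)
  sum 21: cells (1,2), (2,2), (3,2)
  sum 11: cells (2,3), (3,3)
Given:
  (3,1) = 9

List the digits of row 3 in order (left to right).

16 in 2 cells must be {7,9}; 24 in 3 cells must be {7,8,9}.
Given what's placed, (1,1) must be 7 to fit the 16 across and 22 down.
(1,2) = 16 − 7 = 9 completes the 16 across.
(2,1) = 22 − 16 = 6 completes the 22 down.
No cell is forced outright now. (2,2) can only be 5 or 7 (the digits allowed by both its 14 across and its 21 down). If (2,2) = 7: then (2,3) would have to be in {1} for the 14 across but in {2,3,4,5,6,7,8,9} for the 11 down — contradiction. So (2,2) = 5.
(2,3) = 14 − 11 = 3 completes the 14 across.
(3,2) = 21 − 14 = 7 completes the 21 down.
(3,3) = 24 − 16 = 8 completes the 24 across.

9 7 8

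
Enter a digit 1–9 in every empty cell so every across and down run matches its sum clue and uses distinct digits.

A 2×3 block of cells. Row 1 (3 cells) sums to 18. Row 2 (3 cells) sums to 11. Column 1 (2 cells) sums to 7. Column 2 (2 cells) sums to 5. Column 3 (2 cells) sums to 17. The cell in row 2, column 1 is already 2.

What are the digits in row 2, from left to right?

2 1 8

17 in 2 cells must be {8,9}.
(1,1) = 7 − 2 = 5 completes the 7 down.
(1,2) = 4: the only remaining digit allowed by both the 18 across and the 5 down.
(1,3) = 18 − 9 = 9 completes the 18 across.
(2,2) = 5 − 4 = 1 completes the 5 down.
(2,3) = 11 − 3 = 8 completes the 11 across.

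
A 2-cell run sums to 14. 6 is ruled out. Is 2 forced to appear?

No

The only way to make 14 from 2 distinct digits under that restriction is {5,9}, which does not contain 2.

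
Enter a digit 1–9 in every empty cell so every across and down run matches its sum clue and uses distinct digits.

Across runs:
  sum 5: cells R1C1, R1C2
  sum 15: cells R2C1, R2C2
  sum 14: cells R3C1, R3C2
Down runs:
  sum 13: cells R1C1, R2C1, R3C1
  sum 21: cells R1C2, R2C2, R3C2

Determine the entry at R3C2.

9

The 5 across and the 21 down share only 4, so R1C2 = 4.
R1C1 = 5 − 4 = 1 completes the 5 across.
Nothing is forced directly, so branch on R2C2, whose candidates are 8 or 9. If R2C2 = 9: then R2C1 would have to be in {6} for the 15 across but in {3,4,5,7,8,9} for the 13 down — contradiction. So R2C2 = 8.
R2C1 = 15 − 8 = 7 completes the 15 across.
R3C1 = 13 − 8 = 5 completes the 13 down.
R3C2 = 14 − 5 = 9 completes the 14 across.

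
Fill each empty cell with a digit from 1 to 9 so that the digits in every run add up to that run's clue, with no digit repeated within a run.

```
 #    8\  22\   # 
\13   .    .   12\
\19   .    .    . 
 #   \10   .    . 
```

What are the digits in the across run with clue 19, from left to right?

Nothing is forced directly, so branch on R1C1, whose candidates are 5 or 6 or 7. If R1C1 = 5: that forces R1C2 = 8, R2C1 = 3, R2C2 = 9, R2C3 = 7, after which R3C2 would have to be in {1,2,3,4,6,7,8,9} for the 10 across but in {5} for the 22 down — contradiction. If R1C1 = 7: that forces R1C2 = 6, after which R2C1 would have to be in {2,3,4,5,6,7,8,9} for the 19 across but in {1} for the 8 down — contradiction. So R1C1 = 6.
R1C2 = 13 − 6 = 7 completes the 13 across.
R2C1 = 8 − 6 = 2 completes the 8 down.
R2C2 = 9: the only remaining digit allowed by both the 19 across and the 22 down.
R2C3 = 19 − 11 = 8 completes the 19 across.
R3C2 = 22 − 16 = 6 completes the 22 down.
R3C3 = 10 − 6 = 4 completes the 10 across.

2, 9, 8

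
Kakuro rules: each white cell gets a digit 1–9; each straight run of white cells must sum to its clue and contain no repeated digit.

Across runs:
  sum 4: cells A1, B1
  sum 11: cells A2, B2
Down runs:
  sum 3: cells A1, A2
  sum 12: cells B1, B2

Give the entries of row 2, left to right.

2 9

4 in 2 cells must be {1,3}; 3 in 2 cells must be {1,2}.
The 4 across and the 3 down share only 1, so A1 = 1.
B1 = 4 − 1 = 3 completes the 4 across.
A2 = 3 − 1 = 2 completes the 3 down.
B2 = 11 − 2 = 9 completes the 11 across.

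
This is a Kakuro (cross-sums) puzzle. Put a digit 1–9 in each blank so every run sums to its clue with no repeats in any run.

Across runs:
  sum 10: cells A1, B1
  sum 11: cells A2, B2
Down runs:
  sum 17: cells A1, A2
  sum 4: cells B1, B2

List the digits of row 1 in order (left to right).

17 in 2 cells must be {8,9}; 4 in 2 cells must be {1,3}.
The 11 across and the 4 down share only 3, so B2 = 3.
B1 = 4 − 3 = 1 completes the 4 down.
A2 = 11 − 3 = 8 completes the 11 across.
A1 = 10 − 1 = 9 completes the 10 across.

9 1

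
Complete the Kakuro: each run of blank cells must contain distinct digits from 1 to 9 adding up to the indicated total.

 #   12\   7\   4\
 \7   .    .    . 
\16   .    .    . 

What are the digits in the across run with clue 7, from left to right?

7 in 3 cells must be {1,2,4}; 4 in 2 cells must be {1,3}.
The 7 across and the 12 down share only 4, so R1C1 = 4.
Given what's placed, R1C3 must be 1 to fit the 7 across and 4 down.
R2C1 = 12 − 4 = 8 completes the 12 down.
R2C3 = 4 − 1 = 3 completes the 4 down.
R1C2 = 7 − 5 = 2 completes the 7 across.
R2C2 = 16 − 11 = 5 completes the 16 across.

4, 2, 1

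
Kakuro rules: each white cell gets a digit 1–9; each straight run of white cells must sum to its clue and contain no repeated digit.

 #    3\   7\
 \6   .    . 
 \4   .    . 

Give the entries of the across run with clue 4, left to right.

4 in 2 cells must be {1,3}; 3 in 2 cells must be {1,2}.
The 4 across and the 3 down share only 1, so R2C1 = 1.
R2C2 = 4 − 1 = 3 completes the 4 across.
R1C1 = 3 − 1 = 2 completes the 3 down.
R1C2 = 6 − 2 = 4 completes the 6 across.

1 3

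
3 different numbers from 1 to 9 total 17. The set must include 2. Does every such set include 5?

Counterexample: {2,6,9} sums to 17 under that restriction without using 5.

No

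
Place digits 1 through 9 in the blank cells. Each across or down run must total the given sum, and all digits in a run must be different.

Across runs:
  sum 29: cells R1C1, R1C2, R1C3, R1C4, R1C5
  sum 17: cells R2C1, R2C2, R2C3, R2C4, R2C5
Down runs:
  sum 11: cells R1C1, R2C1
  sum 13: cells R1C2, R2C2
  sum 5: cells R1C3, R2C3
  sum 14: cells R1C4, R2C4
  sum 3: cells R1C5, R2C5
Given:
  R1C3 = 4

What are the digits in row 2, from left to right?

3 6 1 5 2

3 in 2 cells must be {1,2}.
R2C3 = 5 − 4 = 1 completes the 5 down.
R2C5 = 2: the only remaining digit allowed by both the 17 across and the 3 down.
R1C5 = 3 − 2 = 1 completes the 3 down.
Nothing is forced directly, so branch on R1C4, whose candidates are 8 or 9. If R1C4 = 8: that forces R2C4 = 6, R2C2 = 5, after which R1C2 would have to be in {7,9} for the 29 across but in {8} for the 13 down — contradiction. So R1C4 = 9.
R2C4 = 14 − 9 = 5 completes the 14 down.
R2C2 = 6: the only remaining digit allowed by both the 17 across and the 13 down.
R1C2 = 13 − 6 = 7 completes the 13 down.
R2C1 = 17 − 14 = 3 completes the 17 across.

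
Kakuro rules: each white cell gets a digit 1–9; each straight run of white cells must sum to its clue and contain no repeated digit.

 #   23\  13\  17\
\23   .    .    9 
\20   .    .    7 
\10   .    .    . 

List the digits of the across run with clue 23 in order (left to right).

23 in 3 cells must be {6,8,9}.
Intersecting the 10 across with the 23 down forces R3C1 = 6.
R3C3 = 17 − 16 = 1 completes the 17 down.
R1C1 = 8: the only remaining digit allowed by both the 23 across and the 23 down.
R1C2 = 23 − 17 = 6 completes the 23 across.
R2C1 = 23 − 14 = 9 completes the 23 down.
R2C2 = 20 − 16 = 4 completes the 20 across.
R3C2 = 10 − 7 = 3 completes the 10 across.

8 6 9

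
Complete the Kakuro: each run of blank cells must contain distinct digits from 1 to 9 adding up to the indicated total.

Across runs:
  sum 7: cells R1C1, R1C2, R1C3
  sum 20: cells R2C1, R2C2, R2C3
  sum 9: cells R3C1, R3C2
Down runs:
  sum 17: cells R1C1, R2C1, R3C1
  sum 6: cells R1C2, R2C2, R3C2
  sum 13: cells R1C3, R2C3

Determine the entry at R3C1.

7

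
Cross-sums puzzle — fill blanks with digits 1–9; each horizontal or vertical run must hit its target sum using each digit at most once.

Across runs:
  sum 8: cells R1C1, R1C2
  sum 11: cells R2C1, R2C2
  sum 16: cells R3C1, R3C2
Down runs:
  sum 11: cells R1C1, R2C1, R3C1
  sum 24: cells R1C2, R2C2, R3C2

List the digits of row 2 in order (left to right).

3 8

16 in 2 cells must be {7,9}; 24 in 3 cells must be {7,8,9}.
The 8 across and the 24 down share only 7, so R1C2 = 7.
The 16 across and the 11 down share only 7, so R3C1 = 7.
R3C2 = 16 − 7 = 9 completes the 16 across.
R1C1 = 8 − 7 = 1 completes the 8 across.
R2C1 = 11 − 8 = 3 completes the 11 down.
R2C2 = 11 − 3 = 8 completes the 11 across.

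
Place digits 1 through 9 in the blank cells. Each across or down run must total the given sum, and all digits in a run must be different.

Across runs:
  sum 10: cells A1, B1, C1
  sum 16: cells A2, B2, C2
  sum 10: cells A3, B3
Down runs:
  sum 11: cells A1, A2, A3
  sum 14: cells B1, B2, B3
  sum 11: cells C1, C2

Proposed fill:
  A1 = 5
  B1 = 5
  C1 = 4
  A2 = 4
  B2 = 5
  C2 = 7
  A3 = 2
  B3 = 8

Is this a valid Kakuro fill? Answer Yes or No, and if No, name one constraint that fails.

No — the down run B1–B3 sums to 18, not 14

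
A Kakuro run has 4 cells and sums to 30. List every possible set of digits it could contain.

4 distinct digits from 1–9 sum between 10 and 30.
Only one set works: {6,7,8,9}.

{6,7,8,9}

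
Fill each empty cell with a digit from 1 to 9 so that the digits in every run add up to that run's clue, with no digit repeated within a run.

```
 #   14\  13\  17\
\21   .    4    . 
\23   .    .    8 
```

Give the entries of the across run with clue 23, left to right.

23 in 3 cells must be {6,8,9}; 17 in 2 cells must be {8,9}.
R1C3 = 17 − 8 = 9 completes the 17 down.
R2C2 = 13 − 4 = 9 completes the 13 down.
R1C1 = 21 − 13 = 8 completes the 21 across.
R2C1 = 23 − 17 = 6 completes the 23 across.

6, 9, 8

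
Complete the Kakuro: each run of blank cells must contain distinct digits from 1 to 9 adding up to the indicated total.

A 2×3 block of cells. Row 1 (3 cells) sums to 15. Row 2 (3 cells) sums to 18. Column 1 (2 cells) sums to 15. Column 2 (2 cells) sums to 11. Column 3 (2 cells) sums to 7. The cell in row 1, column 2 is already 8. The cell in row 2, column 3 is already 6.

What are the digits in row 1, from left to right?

6 8 1

Given what's placed, (1,1) must be 6 to fit the 15 across and 15 down.
(1,3) = 15 − 14 = 1 completes the 15 across.
(2,1) = 15 − 6 = 9 completes the 15 down.
(2,2) = 18 − 15 = 3 completes the 18 across.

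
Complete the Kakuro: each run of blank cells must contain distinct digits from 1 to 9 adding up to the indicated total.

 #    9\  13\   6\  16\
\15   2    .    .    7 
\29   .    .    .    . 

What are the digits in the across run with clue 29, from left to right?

7 8 5 9

29 in 4 cells must be {5,7,8,9}; 16 in 2 cells must be {7,9}.
R1C2 = 5: the only remaining digit allowed by both the 15 across and the 13 down.
R1C3 = 15 − 14 = 1 completes the 15 across.
R2C1 = 9 − 2 = 7 completes the 9 down.
R2C2 = 13 − 5 = 8 completes the 13 down.
R2C3 = 6 − 1 = 5 completes the 6 down.
R2C4 = 29 − 20 = 9 completes the 29 across.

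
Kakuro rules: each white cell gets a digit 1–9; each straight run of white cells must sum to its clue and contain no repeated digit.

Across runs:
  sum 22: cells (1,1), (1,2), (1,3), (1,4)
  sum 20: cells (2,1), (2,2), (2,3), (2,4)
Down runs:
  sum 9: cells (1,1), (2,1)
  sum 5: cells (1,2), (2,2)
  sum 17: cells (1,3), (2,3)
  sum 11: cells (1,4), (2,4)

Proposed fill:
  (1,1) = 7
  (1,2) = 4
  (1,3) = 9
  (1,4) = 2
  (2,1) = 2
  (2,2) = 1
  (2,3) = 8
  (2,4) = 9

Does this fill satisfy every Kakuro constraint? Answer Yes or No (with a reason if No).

Across: 7+4+9+2=22; 2+1+8+9=20. Down: 7+2=9; 4+1=5; 9+8=17; 2+9=11. No digit repeats within any run.

Yes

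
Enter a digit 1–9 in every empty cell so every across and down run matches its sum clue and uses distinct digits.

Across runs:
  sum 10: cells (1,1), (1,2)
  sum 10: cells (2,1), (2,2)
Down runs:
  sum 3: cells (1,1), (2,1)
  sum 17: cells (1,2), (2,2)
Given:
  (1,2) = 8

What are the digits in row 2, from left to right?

3 in 2 cells must be {1,2}; 17 in 2 cells must be {8,9}.
(1,1) = 10 − 8 = 2 completes the 10 across.
(2,1) = 3 − 2 = 1 completes the 3 down.
(2,2) = 10 − 1 = 9 completes the 10 across.

1 9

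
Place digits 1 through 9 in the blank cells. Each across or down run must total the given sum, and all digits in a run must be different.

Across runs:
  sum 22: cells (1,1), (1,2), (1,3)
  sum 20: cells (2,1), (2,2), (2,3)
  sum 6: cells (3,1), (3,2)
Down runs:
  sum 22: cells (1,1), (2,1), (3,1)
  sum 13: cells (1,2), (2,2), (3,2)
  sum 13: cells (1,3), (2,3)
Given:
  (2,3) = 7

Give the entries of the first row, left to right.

9, 7, 6

(1,3) = 13 − 7 = 6 completes the 13 down.
The 6 across and the 22 down share only 5, so (3,1) = 5.
(3,2) = 6 − 5 = 1 completes the 6 across.
Given what's placed, (1,1) must be 9 to fit the 22 across and 22 down.
(1,2) = 22 − 15 = 7 completes the 22 across.
(2,1) = 22 − 14 = 8 completes the 22 down.
(2,2) = 20 − 15 = 5 completes the 20 across.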